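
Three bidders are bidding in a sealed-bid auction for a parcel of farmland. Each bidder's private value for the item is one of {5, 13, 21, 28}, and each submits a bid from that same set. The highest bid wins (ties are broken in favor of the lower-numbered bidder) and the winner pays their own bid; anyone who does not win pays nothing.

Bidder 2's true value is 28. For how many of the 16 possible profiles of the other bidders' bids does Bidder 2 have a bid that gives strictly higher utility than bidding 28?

Others bid (5, 5): truth gives 0; bid 13 gives 15 > 0. Violating.
Others bid (5, 13): truth gives 0; bid 13 gives 15 > 0. Violating.
Others bid (5, 21): truth gives 0; bid 21 gives 7 > 0. Violating.
Others bid (13, 5): truth gives 0; bid 21 gives 7 > 0. Violating.
Others bid (5, 28): truth gives 0; no alternative beats it.
Others bid (13, 28): truth gives 0; no alternative beats it.
(Checking all 16 profiles: 6 have a profitable deviation, 10 do not.)

6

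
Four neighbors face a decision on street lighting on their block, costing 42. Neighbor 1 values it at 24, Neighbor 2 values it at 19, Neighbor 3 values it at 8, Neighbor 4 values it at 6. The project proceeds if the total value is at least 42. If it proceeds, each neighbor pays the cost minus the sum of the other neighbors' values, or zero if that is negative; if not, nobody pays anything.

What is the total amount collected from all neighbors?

13

Total value 57 ≥ cost 42, so it is built.
Neighbor 1: others sum to 33; max(0, 42 - 33) = 9.
Neighbor 2: others sum to 38; max(0, 42 - 38) = 4.
Neighbor 3: others sum to 49; max(0, 42 - 49) = 0.
Neighbor 4: others sum to 51; max(0, 42 - 51) = 0.
Total collected = 9 + 4 + 0 + 0 = 13.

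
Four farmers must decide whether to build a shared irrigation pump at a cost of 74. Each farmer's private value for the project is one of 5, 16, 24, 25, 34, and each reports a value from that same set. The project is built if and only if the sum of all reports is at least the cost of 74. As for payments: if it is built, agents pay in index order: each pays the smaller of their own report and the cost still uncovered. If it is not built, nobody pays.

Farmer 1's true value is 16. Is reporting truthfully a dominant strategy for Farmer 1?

No

Consider the case where Farmer 2 reports 5, Farmer 3 reports 34 and Farmer 4 reports 34.
Truthful report 16: project built, pays 16, utility 16 - 16 = 0.
Report 5 instead: project built, pays 5, utility 16 - 5 = 11.
Since 11 > 0, reporting 5 is strictly better here, so truthful reporting is not dominant.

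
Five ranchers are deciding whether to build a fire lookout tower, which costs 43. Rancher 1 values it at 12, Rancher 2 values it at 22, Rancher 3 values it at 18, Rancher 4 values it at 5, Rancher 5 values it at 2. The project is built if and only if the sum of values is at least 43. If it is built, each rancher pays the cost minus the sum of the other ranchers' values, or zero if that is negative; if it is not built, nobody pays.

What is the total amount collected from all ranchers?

Total value 59 ≥ cost 43, so it is built.
Rancher 1: others sum to 47; max(0, 43 - 47) = 0.
Rancher 2: others sum to 37; max(0, 43 - 37) = 6.
Rancher 3: others sum to 41; max(0, 43 - 41) = 2.
Rancher 4: others sum to 54; max(0, 43 - 54) = 0.
Rancher 5: others sum to 57; max(0, 43 - 57) = 0.
Total collected = 0 + 6 + 2 + 0 + 0 = 8.

8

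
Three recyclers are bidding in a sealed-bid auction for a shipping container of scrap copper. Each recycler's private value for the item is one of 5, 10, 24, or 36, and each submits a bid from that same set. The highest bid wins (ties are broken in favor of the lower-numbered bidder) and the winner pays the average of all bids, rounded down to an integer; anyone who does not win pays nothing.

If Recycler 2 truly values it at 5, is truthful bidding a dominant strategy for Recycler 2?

Check each profile of the others' bids and compare truth against every alternative bid.
Others bid (5, 10): truth gives 0, best alternative gives -3.
Others bid (5, 5): truth gives 0, best alternative gives -1.
Others bid (5, 24): truth gives 0, best alternative gives 0.
Others bid (5, 36): truth gives 0, best alternative gives 0.
Others bid (10, 5): truth gives 0, best alternative gives 0.
Others bid (10, 10): truth gives 0, best alternative gives 0.
(Remaining 10 profiles checked similarly; truth is weakly best in each.)
In every case the truthful bid is at least as good as any alternative, so it is a dominant strategy.

Yes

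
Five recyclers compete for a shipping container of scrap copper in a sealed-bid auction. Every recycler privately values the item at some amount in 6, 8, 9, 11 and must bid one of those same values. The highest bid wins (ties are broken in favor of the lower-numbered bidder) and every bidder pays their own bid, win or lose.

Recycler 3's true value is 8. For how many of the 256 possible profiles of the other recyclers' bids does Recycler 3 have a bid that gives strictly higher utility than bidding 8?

252

Others bid (6, 6, 6, 9): truth gives -8; bid 9 gives -1 > -8. Violating.
Others bid (6, 6, 6, 11): truth gives -8; bid 11 gives -3 > -8. Violating.
Others bid (6, 6, 8, 9): truth gives -8; bid 9 gives -1 > -8. Violating.
Others bid (6, 6, 8, 11): truth gives -8; bid 11 gives -3 > -8. Violating.
Others bid (6, 6, 6, 6): truth gives 0; no alternative beats it.
Others bid (6, 6, 6, 8): truth gives 0; no alternative beats it.
(Checking all 256 profiles: 252 have a profitable deviation, 4 do not.)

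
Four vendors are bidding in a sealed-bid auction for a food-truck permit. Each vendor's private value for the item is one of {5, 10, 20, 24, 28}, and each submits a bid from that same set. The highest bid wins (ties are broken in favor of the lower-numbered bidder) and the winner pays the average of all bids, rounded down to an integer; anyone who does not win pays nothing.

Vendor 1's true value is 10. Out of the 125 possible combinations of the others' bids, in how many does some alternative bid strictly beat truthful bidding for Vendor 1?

1

Others bid (5, 5, 5): truth gives 4; bid 5 gives 5 > 4. Violating.
Others bid (5, 5, 10): truth gives 3; no alternative beats it.
Others bid (5, 5, 20): truth gives 0; no alternative beats it.
(Checking all 125 profiles: 1 has a profitable deviation, 124 do not.)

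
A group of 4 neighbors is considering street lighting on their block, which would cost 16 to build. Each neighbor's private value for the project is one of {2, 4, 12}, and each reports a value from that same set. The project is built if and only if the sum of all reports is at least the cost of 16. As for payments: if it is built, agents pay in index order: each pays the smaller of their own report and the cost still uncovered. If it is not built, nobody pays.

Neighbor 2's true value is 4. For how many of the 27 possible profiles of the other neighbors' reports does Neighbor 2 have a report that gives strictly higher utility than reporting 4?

19

Others report (2, 2, 12): truth gives 0; report 2 gives 2 > 0. Violating.
Others report (2, 4, 12): truth gives 0; report 2 gives 2 > 0. Violating.
Others report (2, 12, 2): truth gives 0; report 2 gives 2 > 0. Violating.
Others report (2, 12, 4): truth gives 0; report 2 gives 2 > 0. Violating.
Others report (2, 2, 2): truth gives 0; no alternative beats it.
Others report (2, 2, 4): truth gives 0; no alternative beats it.
(Checking all 27 profiles: 19 have a profitable deviation, 8 do not.)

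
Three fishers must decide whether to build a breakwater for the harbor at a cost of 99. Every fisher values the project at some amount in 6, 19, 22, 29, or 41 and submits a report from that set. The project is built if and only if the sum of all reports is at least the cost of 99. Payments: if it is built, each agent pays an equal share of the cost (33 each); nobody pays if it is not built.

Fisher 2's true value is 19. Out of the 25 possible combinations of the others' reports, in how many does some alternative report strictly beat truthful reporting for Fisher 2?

Others report (41, 41): truth gives -14; report 6 gives 0 > -14. Violating.
Others report (6, 6): truth gives 0; no alternative beats it.
Others report (6, 19): truth gives 0; no alternative beats it.
(Checking all 25 profiles: 1 has a profitable deviation, 24 do not.)

1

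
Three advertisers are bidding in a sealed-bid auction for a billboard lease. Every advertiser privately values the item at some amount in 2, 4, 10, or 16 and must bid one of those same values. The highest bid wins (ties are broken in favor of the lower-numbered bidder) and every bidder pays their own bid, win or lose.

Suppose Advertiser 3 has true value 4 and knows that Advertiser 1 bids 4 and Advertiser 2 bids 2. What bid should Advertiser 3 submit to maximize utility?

2

Bid 2: loses but pays 2, utility -2.
Bid 4: loses but pays 4, utility -4.
Bid 10: wins, pays 10, utility 4 - 10 = -6.
Bid 16: wins, pays 16, utility 4 - 16 = -12.
The best choice is 2 with utility -2.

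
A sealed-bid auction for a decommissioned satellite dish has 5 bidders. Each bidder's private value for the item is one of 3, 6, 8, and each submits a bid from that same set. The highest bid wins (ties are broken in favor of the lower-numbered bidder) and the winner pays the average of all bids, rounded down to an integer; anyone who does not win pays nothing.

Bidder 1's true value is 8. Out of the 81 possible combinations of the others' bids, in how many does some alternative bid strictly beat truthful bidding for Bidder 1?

Others bid (3, 3, 3, 3): truth gives 4; bid 3 gives 5 > 4. Violating.
Others bid (3, 3, 6, 6): truth gives 3; bid 6 gives 4 > 3. Violating.
Others bid (3, 6, 3, 6): truth gives 3; bid 6 gives 4 > 3. Violating.
Others bid (3, 6, 6, 3): truth gives 3; bid 6 gives 4 > 3. Violating.
Others bid (3, 3, 3, 6): truth gives 4; no alternative beats it.
Others bid (3, 3, 3, 8): truth gives 3; no alternative beats it.
(Checking all 81 profiles: 7 have a profitable deviation, 74 do not.)

7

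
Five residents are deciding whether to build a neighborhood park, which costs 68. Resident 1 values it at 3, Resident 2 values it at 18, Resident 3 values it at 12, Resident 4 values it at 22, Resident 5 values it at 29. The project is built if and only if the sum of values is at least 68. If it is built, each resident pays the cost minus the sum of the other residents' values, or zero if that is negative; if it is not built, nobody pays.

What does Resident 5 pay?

Total value 84 ≥ cost 68, so the project is built.
The other residents' values sum to 55.
Cost minus that sum is 68 - 55 = 13.

13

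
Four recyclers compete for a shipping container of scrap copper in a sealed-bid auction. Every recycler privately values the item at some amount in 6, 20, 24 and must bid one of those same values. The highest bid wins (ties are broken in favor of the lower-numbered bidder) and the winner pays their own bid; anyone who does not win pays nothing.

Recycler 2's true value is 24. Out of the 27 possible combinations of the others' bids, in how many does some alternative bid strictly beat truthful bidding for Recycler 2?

Others bid (6, 6, 6): truth gives 0; bid 20 gives 4 > 0. Violating.
Others bid (6, 6, 20): truth gives 0; bid 20 gives 4 > 0. Violating.
Others bid (6, 20, 6): truth gives 0; bid 20 gives 4 > 0. Violating.
Others bid (6, 20, 20): truth gives 0; bid 20 gives 4 > 0. Violating.
Others bid (6, 6, 24): truth gives 0; no alternative beats it.
Others bid (6, 20, 24): truth gives 0; no alternative beats it.
(Checking all 27 profiles: 4 have a profitable deviation, 23 do not.)

4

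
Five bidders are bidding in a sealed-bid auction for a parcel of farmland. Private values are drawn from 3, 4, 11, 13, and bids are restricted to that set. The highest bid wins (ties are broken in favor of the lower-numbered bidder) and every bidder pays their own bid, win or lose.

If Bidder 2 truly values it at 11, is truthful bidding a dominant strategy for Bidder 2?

No

Consider the case where Bidder 1 bids 3, Bidder 3 bids 3, Bidder 4 bids 3 and Bidder 5 bids 3.
Truthful bid 11: wins, pays 11, utility 11 - 11 = 0.
Bid 4 instead: wins, pays 4, utility 11 - 4 = 7.
Since 7 > 0, bidding 4 is strictly better here, so truthful bidding is not dominant.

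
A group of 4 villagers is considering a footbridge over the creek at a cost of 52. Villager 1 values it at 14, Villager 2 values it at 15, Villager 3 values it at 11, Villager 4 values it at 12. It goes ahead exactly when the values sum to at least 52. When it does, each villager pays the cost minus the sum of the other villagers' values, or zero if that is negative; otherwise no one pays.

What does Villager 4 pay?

Total value 52 ≥ cost 52, so the project is built.
The other villagers' values sum to 40.
Cost minus that sum is 52 - 40 = 12.

12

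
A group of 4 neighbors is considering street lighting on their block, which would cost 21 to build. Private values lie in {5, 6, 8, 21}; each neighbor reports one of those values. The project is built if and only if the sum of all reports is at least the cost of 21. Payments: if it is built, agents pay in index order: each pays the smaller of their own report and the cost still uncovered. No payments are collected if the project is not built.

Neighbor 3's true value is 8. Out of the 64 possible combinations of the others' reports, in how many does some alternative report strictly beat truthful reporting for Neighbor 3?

Others report (5, 5, 5): truth gives 0; report 6 gives 2 > 0. Violating.
Others report (5, 5, 6): truth gives 0; report 5 gives 3 > 0. Violating.
Others report (5, 5, 8): truth gives 0; report 5 gives 3 > 0. Violating.
Others report (5, 5, 21): truth gives 0; report 5 gives 3 > 0. Violating.
Others report (5, 21, 5): truth gives 8; no alternative beats it.
Others report (5, 21, 6): truth gives 8; no alternative beats it.
(Checking all 64 profiles: 32 have a profitable deviation, 32 do not.)

32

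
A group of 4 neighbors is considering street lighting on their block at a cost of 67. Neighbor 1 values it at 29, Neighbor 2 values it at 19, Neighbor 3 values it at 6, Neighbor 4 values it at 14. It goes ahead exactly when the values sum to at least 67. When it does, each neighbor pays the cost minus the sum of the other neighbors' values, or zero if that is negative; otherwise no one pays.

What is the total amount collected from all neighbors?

64

Total value 68 ≥ cost 67, so it is built.
Neighbor 1: others sum to 39; max(0, 67 - 39) = 28.
Neighbor 2: others sum to 49; max(0, 67 - 49) = 18.
Neighbor 3: others sum to 62; max(0, 67 - 62) = 5.
Neighbor 4: others sum to 54; max(0, 67 - 54) = 13.
Total collected = 28 + 18 + 5 + 13 = 64.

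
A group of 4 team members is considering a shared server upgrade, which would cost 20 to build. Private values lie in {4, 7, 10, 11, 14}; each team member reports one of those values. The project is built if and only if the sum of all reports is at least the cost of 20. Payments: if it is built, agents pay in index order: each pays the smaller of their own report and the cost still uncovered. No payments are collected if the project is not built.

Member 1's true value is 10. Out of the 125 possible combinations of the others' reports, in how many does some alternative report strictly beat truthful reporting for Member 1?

Others report (4, 4, 7): truth gives 0; report 7 gives 3 > 0. Violating.
Others report (4, 4, 10): truth gives 0; report 4 gives 6 > 0. Violating.
Others report (4, 4, 11): truth gives 0; report 4 gives 6 > 0. Violating.
Others report (4, 4, 14): truth gives 0; report 4 gives 6 > 0. Violating.
Others report (4, 4, 4): truth gives 0; no alternative beats it.
(Checking all 125 profiles: 124 have a profitable deviation, 1 does not.)

124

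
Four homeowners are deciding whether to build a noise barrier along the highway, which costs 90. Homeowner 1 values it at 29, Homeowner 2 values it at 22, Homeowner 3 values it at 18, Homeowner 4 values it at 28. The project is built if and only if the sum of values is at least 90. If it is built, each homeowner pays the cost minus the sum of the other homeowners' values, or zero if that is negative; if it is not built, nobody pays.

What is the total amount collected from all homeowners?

Total value 97 ≥ cost 90, so it is built.
Homeowner 1: others sum to 68; max(0, 90 - 68) = 22.
Homeowner 2: others sum to 75; max(0, 90 - 75) = 15.
Homeowner 3: others sum to 79; max(0, 90 - 79) = 11.
Homeowner 4: others sum to 69; max(0, 90 - 69) = 21.
Total collected = 22 + 15 + 11 + 21 = 69.

69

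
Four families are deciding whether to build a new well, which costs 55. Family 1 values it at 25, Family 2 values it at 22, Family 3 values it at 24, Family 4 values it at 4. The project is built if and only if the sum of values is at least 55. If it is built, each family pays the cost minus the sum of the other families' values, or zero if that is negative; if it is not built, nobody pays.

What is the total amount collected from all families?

Total value 75 ≥ cost 55, so it is built.
Family 1: others sum to 50; max(0, 55 - 50) = 5.
Family 2: others sum to 53; max(0, 55 - 53) = 2.
Family 3: others sum to 51; max(0, 55 - 51) = 4.
Family 4: others sum to 71; max(0, 55 - 71) = 0.
Total collected = 5 + 2 + 4 + 0 = 11.

11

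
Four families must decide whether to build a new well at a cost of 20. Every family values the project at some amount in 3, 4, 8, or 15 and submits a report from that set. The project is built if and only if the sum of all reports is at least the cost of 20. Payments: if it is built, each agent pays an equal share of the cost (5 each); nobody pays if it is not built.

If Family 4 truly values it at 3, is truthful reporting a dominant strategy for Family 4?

Yes

Check each profile of the others' reports and compare truth against every alternative report.
Others report (4, 4, 8): truth gives 0, best alternative gives -2.
Others report (4, 8, 4): truth gives 0, best alternative gives -2.
Others report (8, 4, 4): truth gives 0, best alternative gives -2.
Others report (3, 3, 15): truth gives -2, best alternative gives -2.
Others report (3, 4, 15): truth gives -2, best alternative gives -2.
Others report (3, 8, 8): truth gives -2, best alternative gives -2.
(Remaining 58 profiles checked similarly; truth is weakly best in each.)
In every case the truthful report is at least as good as any alternative, so it is a dominant strategy.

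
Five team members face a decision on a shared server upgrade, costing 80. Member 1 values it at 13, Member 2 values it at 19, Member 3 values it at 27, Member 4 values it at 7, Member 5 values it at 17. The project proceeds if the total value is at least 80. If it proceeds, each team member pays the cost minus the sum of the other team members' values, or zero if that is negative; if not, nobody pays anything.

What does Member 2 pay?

16

Total value 83 ≥ cost 80, so the project is built.
The other team members' values sum to 64.
Cost minus that sum is 80 - 64 = 16.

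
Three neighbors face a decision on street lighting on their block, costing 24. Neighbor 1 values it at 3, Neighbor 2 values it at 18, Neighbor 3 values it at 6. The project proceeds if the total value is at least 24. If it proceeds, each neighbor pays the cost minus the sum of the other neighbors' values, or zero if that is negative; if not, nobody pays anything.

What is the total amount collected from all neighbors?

Total value 27 ≥ cost 24, so it is built.
Neighbor 1: others sum to 24; max(0, 24 - 24) = 0.
Neighbor 2: others sum to 9; max(0, 24 - 9) = 15.
Neighbor 3: others sum to 21; max(0, 24 - 21) = 3.
Total collected = 0 + 15 + 3 = 18.

18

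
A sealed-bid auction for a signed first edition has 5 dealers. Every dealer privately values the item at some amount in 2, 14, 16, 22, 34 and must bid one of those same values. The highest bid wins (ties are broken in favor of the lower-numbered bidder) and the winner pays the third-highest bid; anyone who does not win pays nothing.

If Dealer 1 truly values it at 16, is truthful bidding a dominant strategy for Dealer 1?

No

Consider the case where Dealer 2 bids 2, Dealer 3 bids 2, Dealer 4 bids 2 and Dealer 5 bids 22.
Truthful bid 16: loses, pays 0, utility 0.
Bid 22 instead: wins, pays 2, utility 16 - 2 = 14.
Since 14 > 0, bidding 22 is strictly better here, so truthful bidding is not dominant.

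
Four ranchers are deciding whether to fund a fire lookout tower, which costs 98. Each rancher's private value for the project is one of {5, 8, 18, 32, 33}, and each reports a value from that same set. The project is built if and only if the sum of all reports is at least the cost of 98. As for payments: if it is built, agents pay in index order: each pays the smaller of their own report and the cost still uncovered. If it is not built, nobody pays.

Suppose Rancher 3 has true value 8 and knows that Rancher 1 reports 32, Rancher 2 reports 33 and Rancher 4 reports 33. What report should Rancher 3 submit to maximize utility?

Report 5: project built, pays 5, utility 8 - 5 = 3.
Report 8: project built, pays 8, utility 8 - 8 = 0.
Report 18: project built, pays 18, utility 8 - 18 = -10.
Report 32: project built, pays 32, utility 8 - 32 = -24.
Report 33: project built, pays 33, utility 8 - 33 = -25.
The best choice is 5 with utility 3.

5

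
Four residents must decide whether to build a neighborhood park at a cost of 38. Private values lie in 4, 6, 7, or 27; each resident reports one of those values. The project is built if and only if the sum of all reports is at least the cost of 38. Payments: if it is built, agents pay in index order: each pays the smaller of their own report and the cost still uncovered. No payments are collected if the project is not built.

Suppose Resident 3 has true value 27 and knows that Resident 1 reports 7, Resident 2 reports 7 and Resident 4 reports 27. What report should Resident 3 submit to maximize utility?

Report 4: project built, pays 4, utility 27 - 4 = 23.
Report 6: project built, pays 6, utility 27 - 6 = 21.
Report 7: project built, pays 7, utility 27 - 7 = 20.
Report 27: project built, pays 24, utility 27 - 24 = 3.
The best choice is 4 with utility 23.

4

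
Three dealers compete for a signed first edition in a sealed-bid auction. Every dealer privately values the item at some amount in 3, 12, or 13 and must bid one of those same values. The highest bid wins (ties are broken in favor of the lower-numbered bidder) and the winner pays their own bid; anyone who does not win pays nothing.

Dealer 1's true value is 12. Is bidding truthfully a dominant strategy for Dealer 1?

No

Consider the case where Dealer 2 bids 3 and Dealer 3 bids 3.
Truthful bid 12: wins, pays 12, utility 12 - 12 = 0.
Bid 3 instead: wins, pays 3, utility 12 - 3 = 9.
Since 9 > 0, bidding 3 is strictly better here, so truthful bidding is not dominant.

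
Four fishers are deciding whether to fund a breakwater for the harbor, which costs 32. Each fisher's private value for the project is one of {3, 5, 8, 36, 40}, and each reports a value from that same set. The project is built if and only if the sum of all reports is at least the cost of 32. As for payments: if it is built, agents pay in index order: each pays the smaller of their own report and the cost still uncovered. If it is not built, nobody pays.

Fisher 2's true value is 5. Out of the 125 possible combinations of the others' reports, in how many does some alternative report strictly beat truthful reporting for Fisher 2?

48

Others report (3, 3, 36): truth gives 0; report 3 gives 2 > 0. Violating.
Others report (3, 3, 40): truth gives 0; report 3 gives 2 > 0. Violating.
Others report (3, 5, 36): truth gives 0; report 3 gives 2 > 0. Violating.
Others report (3, 5, 40): truth gives 0; report 3 gives 2 > 0. Violating.
Others report (3, 3, 3): truth gives 0; no alternative beats it.
Others report (3, 3, 5): truth gives 0; no alternative beats it.
(Checking all 125 profiles: 48 have a profitable deviation, 77 do not.)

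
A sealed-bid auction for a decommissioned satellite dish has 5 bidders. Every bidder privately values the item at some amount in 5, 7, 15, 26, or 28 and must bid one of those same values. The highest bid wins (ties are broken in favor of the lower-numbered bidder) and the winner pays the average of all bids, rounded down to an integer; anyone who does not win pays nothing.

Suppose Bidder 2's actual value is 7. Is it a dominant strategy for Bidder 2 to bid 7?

Yes

Check each profile of the others' bids and compare truth against every alternative bid.
Others bid (5, 5, 5, 5): truth gives 2, best alternative gives 0.
Others bid (5, 5, 5, 7): truth gives 2, best alternative gives 0.
Others bid (5, 5, 7, 5): truth gives 2, best alternative gives 0.
Others bid (5, 7, 5, 5): truth gives 2, best alternative gives 0.
Others bid (5, 5, 7, 7): truth gives 1, best alternative gives 0.
Others bid (5, 7, 5, 7): truth gives 1, best alternative gives 0.
(Remaining 619 profiles checked similarly; truth is weakly best in each.)
In every case the truthful bid is at least as good as any alternative, so it is a dominant strategy.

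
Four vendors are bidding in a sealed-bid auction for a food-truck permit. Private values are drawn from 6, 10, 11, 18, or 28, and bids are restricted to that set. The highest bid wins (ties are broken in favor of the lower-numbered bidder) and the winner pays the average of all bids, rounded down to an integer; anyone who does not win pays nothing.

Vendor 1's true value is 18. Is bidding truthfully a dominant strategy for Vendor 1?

No

Consider the case where Vendor 2 bids 6, Vendor 3 bids 6 and Vendor 4 bids 6.
Truthful bid 18: wins, pays 9, utility 18 - 9 = 9.
Bid 6 instead: wins, pays 6, utility 18 - 6 = 12.
Since 12 > 9, bidding 6 is strictly better here, so truthful bidding is not dominant.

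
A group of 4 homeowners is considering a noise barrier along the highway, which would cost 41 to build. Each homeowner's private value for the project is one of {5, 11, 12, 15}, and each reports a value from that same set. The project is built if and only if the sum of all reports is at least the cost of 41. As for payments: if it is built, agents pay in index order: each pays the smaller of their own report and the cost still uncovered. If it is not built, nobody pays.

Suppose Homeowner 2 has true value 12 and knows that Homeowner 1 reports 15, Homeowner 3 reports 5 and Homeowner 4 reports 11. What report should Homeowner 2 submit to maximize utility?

11

Report 5: project not built, utility 0.
Report 11: project built, pays 11, utility 12 - 11 = 1.
Report 12: project built, pays 12, utility 12 - 12 = 0.
Report 15: project built, pays 15, utility 12 - 15 = -3.
The best choice is 11 with utility 1.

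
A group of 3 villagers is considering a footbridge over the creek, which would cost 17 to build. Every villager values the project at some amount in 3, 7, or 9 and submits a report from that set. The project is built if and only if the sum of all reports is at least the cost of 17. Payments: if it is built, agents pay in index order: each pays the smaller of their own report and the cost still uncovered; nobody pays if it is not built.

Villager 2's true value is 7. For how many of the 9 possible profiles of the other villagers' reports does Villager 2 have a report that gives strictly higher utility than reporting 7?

4

Others report (7, 7): truth gives 0; report 3 gives 4 > 0. Violating.
Others report (7, 9): truth gives 0; report 3 gives 4 > 0. Violating.
Others report (9, 7): truth gives 0; report 3 gives 4 > 0. Violating.
Others report (9, 9): truth gives 0; report 3 gives 4 > 0. Violating.
Others report (3, 3): truth gives 0; no alternative beats it.
Others report (3, 7): truth gives 0; no alternative beats it.
(Checking all 9 profiles: 4 have a profitable deviation, 5 do not.)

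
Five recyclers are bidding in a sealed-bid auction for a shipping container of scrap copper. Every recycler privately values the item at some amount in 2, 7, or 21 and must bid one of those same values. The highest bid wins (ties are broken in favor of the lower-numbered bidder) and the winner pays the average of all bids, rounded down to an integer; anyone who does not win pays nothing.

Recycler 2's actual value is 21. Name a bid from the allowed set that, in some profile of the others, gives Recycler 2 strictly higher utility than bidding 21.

7

Suppose Recycler 1 bids 2, Recycler 3 bids 2, Recycler 4 bids 2 and Recycler 5 bids 2.
Bid 21: wins, pays 5, utility 21 - 5 = 16.
Bid 7: wins, pays 3, utility 21 - 3 = 18.
So bidding 7 beats truth here (18 > 16).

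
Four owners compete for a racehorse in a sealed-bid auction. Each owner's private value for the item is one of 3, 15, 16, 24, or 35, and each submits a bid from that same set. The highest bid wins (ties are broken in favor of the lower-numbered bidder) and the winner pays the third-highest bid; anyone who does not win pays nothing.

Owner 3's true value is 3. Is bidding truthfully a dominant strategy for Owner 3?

Yes

Check each profile of the others' bids and compare truth against every alternative bid.
Others bid (3, 3, 3): truth gives 0, best alternative gives 0.
Others bid (3, 3, 15): truth gives 0, best alternative gives 0.
Others bid (3, 3, 16): truth gives 0, best alternative gives 0.
Others bid (3, 3, 24): truth gives 0, best alternative gives 0.
Others bid (3, 3, 35): truth gives 0, best alternative gives 0.
Others bid (3, 15, 3): truth gives 0, best alternative gives 0.
(Remaining 119 profiles checked similarly; truth is weakly best in each.)
In every case the truthful bid is at least as good as any alternative, so it is a dominant strategy.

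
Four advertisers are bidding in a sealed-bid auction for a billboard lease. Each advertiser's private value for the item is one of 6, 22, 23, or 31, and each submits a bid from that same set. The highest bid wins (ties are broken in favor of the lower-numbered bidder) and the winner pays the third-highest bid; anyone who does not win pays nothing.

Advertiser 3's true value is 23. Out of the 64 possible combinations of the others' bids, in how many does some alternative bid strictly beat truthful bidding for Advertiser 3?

12

Others bid (6, 6, 31): truth gives 0; bid 31 gives 17 > 0. Violating.
Others bid (6, 22, 31): truth gives 0; bid 31 gives 1 > 0. Violating.
Others bid (6, 23, 6): truth gives 0; bid 31 gives 17 > 0. Violating.
Others bid (6, 23, 22): truth gives 0; bid 31 gives 1 > 0. Violating.
Others bid (6, 6, 6): truth gives 17; no alternative beats it.
Others bid (6, 6, 22): truth gives 17; no alternative beats it.
(Checking all 64 profiles: 12 have a profitable deviation, 52 do not.)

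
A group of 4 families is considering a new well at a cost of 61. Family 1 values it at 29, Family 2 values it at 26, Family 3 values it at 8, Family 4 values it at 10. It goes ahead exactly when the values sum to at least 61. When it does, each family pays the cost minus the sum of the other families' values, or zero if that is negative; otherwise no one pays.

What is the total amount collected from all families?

31

Total value 73 ≥ cost 61, so it is built.
Family 1: others sum to 44; max(0, 61 - 44) = 17.
Family 2: others sum to 47; max(0, 61 - 47) = 14.
Family 3: others sum to 65; max(0, 61 - 65) = 0.
Family 4: others sum to 63; max(0, 61 - 63) = 0.
Total collected = 17 + 14 + 0 + 0 = 31.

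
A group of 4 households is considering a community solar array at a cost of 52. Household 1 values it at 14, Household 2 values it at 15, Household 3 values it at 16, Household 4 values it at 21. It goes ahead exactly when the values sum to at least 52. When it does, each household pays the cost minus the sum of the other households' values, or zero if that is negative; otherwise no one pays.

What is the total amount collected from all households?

10

Total value 66 ≥ cost 52, so it is built.
Household 1: others sum to 52; max(0, 52 - 52) = 0.
Household 2: others sum to 51; max(0, 52 - 51) = 1.
Household 3: others sum to 50; max(0, 52 - 50) = 2.
Household 4: others sum to 45; max(0, 52 - 45) = 7.
Total collected = 0 + 1 + 2 + 7 = 10.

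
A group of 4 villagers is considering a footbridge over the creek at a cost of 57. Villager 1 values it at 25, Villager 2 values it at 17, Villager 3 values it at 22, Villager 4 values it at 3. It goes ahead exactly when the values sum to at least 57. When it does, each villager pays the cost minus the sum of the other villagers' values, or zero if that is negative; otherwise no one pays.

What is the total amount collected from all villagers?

34

Total value 67 ≥ cost 57, so it is built.
Villager 1: others sum to 42; max(0, 57 - 42) = 15.
Villager 2: others sum to 50; max(0, 57 - 50) = 7.
Villager 3: others sum to 45; max(0, 57 - 45) = 12.
Villager 4: others sum to 64; max(0, 57 - 64) = 0.
Total collected = 15 + 7 + 12 + 0 = 34.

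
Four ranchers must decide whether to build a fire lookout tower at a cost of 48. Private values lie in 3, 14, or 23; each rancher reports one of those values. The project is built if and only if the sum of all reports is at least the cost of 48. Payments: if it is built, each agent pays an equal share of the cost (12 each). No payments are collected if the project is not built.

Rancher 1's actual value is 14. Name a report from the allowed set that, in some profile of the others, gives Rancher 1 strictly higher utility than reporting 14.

Suppose Rancher 2 reports 3, Rancher 3 reports 3 and Rancher 4 reports 23.
Report 14: project not built, utility 0.
Report 23: project built, pays 12, utility 14 - 12 = 2.
So reporting 23 beats truth here (2 > 0).

23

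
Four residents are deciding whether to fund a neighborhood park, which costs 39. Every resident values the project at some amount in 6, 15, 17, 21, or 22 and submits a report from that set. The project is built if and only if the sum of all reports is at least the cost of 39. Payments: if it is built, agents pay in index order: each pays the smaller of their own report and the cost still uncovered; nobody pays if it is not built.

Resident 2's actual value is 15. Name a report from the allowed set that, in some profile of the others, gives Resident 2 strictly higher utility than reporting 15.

6

Suppose Resident 1 reports 6, Resident 3 reports 6 and Resident 4 reports 21.
Report 15: project built, pays 15, utility 15 - 15 = 0.
Report 6: project built, pays 6, utility 15 - 6 = 9.
So reporting 6 beats truth here (9 > 0).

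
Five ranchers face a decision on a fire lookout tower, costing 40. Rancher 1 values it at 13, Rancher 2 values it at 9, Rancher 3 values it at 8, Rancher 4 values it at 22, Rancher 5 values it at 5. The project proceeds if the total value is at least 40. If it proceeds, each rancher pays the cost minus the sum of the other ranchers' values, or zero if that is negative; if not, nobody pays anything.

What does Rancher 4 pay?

Total value 57 ≥ cost 40, so the project is built.
The other ranchers' values sum to 35.
Cost minus that sum is 40 - 35 = 5.

5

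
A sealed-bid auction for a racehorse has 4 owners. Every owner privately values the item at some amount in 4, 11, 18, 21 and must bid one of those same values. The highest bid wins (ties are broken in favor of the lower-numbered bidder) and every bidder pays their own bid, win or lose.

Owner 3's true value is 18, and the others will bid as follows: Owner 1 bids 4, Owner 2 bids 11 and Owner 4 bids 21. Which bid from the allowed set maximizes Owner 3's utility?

21

Bid 4: loses but pays 4, utility -4.
Bid 11: loses but pays 11, utility -11.
Bid 18: loses but pays 18, utility -18.
Bid 21: wins, pays 21, utility 18 - 21 = -3.
The best choice is 21 with utility -3.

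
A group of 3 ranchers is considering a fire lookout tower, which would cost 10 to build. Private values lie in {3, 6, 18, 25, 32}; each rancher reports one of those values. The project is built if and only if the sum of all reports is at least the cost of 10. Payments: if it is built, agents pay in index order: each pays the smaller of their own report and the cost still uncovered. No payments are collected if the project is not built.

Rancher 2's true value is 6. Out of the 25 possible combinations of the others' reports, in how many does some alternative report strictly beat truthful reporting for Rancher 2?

Others report (3, 6): truth gives 0; report 3 gives 3 > 0. Violating.
Others report (3, 18): truth gives 0; report 3 gives 3 > 0. Violating.
Others report (3, 25): truth gives 0; report 3 gives 3 > 0. Violating.
Others report (3, 32): truth gives 0; report 3 gives 3 > 0. Violating.
Others report (3, 3): truth gives 0; no alternative beats it.
Others report (18, 3): truth gives 6; no alternative beats it.
(Checking all 25 profiles: 9 have a profitable deviation, 16 do not.)

9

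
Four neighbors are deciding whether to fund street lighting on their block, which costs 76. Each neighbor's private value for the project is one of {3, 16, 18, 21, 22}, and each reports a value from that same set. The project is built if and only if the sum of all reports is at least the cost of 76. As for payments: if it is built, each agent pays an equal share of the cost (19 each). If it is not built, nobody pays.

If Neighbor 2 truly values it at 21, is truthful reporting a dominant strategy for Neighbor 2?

Consider the case where Neighbor 1 reports 16, Neighbor 3 reports 16 and Neighbor 4 reports 22.
Truthful report 21: project not built, utility 0.
Report 22 instead: project built, pays 19, utility 21 - 19 = 2.
Since 2 > 0, reporting 22 is strictly better here, so truthful reporting is not dominant.

No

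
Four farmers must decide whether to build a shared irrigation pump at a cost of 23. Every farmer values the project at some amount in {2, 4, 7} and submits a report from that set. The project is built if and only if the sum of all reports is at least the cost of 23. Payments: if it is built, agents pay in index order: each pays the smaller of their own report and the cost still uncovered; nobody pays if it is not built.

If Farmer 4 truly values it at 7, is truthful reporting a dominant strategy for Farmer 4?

Check each profile of the others' reports and compare truth against every alternative report.
Others report (4, 7, 7): truth gives 2, best alternative gives 0.
Others report (7, 4, 7): truth gives 2, best alternative gives 0.
Others report (7, 7, 4): truth gives 2, best alternative gives 0.
Others report (7, 7, 7): truth gives 5, best alternative gives 5.
Others report (2, 2, 2): truth gives 0, best alternative gives 0.
Others report (2, 2, 4): truth gives 0, best alternative gives 0.
(Remaining 21 profiles checked similarly; truth is weakly best in each.)
In every case the truthful report is at least as good as any alternative, so it is a dominant strategy.

Yes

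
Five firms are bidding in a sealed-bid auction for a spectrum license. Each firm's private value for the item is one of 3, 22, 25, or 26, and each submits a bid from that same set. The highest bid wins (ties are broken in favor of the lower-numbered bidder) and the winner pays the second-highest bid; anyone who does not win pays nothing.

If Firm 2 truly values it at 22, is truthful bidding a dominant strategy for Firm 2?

Yes

Check each profile of the others' bids and compare truth against every alternative bid.
Others bid (3, 3, 3, 3): truth gives 19, best alternative gives 19.
Others bid (3, 3, 3, 22): truth gives 0, best alternative gives 0.
Others bid (3, 3, 3, 25): truth gives 0, best alternative gives 0.
Others bid (3, 3, 3, 26): truth gives 0, best alternative gives 0.
Others bid (3, 3, 22, 3): truth gives 0, best alternative gives 0.
Others bid (3, 3, 22, 22): truth gives 0, best alternative gives 0.
(Remaining 250 profiles checked similarly; truth is weakly best in each.)
In every case the truthful bid is at least as good as any alternative, so it is a dominant strategy.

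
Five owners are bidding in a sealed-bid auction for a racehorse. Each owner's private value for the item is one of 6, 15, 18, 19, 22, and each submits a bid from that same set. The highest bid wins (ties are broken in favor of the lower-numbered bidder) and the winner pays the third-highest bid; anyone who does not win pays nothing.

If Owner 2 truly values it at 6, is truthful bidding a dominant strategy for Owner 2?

Yes

Check each profile of the others' bids and compare truth against every alternative bid.
Others bid (6, 6, 15, 15): truth gives 0, best alternative gives -9.
Others bid (6, 15, 6, 15): truth gives 0, best alternative gives -9.
Others bid (6, 15, 15, 6): truth gives 0, best alternative gives -9.
Others bid (6, 15, 15, 15): truth gives 0, best alternative gives -9.
Others bid (6, 6, 6, 6): truth gives 0, best alternative gives 0.
Others bid (6, 6, 6, 15): truth gives 0, best alternative gives 0.
(Remaining 619 profiles checked similarly; truth is weakly best in each.)
In every case the truthful bid is at least as good as any alternative, so it is a dominant strategy.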